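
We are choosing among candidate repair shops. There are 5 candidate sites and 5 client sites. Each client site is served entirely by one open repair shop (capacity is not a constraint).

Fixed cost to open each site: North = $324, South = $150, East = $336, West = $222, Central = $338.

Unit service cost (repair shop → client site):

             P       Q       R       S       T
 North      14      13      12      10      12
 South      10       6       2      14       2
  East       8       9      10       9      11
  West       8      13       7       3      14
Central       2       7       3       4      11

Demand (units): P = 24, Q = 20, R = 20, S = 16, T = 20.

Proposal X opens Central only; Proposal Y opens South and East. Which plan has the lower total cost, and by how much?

Proposal X is cheaper by 152.

Proposal X: {Central}: P→Central 2·24=48, Q→Central 7·20=140, R→Central 3·20=60, S→Central 4·16=64, T→Central 11·20=220. Service 532; fixed 338; total 870.
Proposal Y: {South, East}: P→East 8·24=192, Q→South 6·20=120, R→South 2·20=40, S→East 9·16=144, T→South 2·20=40. Service 536; fixed 486; total 1022.
Difference: |870 − 1022| = 152.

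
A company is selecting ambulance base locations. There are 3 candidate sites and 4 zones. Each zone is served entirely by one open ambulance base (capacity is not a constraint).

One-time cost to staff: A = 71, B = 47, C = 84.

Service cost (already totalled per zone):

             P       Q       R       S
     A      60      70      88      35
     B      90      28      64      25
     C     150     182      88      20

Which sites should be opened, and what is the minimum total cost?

Open B only; minimum total cost 254.

For any fixed open set, each zone goes to its cheapest open site; total = fixed + service.
{B}: P→B 90, Q→B 28, R→B 64, S→B 25. Service 207; fixed 47; total 254.
{A, B}: P→A 60, Q→B 28, R→B 64, S→B 25. Service 177; fixed 118; total 295.
{A}: P→A 60, Q→A 70, R→A 88, S→A 35. Service 253; fixed 71; total 324.
{A, B, C}: service 172 + fixed 202 = 374
No other subset beats 254.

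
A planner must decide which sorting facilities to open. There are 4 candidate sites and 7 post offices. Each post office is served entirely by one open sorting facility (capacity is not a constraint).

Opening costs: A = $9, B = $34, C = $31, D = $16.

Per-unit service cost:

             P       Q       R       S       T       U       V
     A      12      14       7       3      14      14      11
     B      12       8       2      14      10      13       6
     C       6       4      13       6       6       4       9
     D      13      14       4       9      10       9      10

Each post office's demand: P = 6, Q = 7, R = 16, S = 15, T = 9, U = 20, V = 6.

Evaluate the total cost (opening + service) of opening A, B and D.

Total cost: 570

Each post office is assigned to its cheapest site among the open ones.
{A, B, D}: P→A 12·6=72, Q→B 8·7=56, R→B 2·16=32, S→A 3·15=45, T→B 10·9=90, U→D 9·20=180, V→B 6·6=36. Service 511; fixed 59; total 570.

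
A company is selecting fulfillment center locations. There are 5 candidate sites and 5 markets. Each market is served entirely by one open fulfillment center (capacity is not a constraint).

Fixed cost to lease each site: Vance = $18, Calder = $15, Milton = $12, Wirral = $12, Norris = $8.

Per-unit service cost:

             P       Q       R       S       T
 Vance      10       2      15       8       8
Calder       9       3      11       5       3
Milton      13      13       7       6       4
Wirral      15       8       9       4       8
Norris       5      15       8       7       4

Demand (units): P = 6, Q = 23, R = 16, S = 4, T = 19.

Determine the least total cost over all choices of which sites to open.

For any fixed open set, each market goes to its cheapest open site; total = fixed + service.
{Vance, Calder, Milton, Norris}: P→Norris 5·6=30, Q→Vance 2·23=46, R→Milton 7·16=112, S→Calder 5·4=20, T→Calder 3·19=57. Service 265; fixed 53; total 318.
{Vance, Calder, Norris}: P→Norris 5·6=30, Q→Vance 2·23=46, R→Norris 8·16=128, S→Calder 5·4=20, T→Calder 3·19=57. Service 281; fixed 41; total 322.
{Calder, Milton, Norris}: service 288 + fixed 35 = 323
{Vance, Calder, Milton, Wirral, Norris}: P→Norris 5·6=30, Q→Vance 2·23=46, R→Milton 7·16=112, S→Wirral 4·4=16, T→Calder 3·19=57. Service 261; fixed 65; total 326.
No other subset beats 318.

Minimum total cost: 318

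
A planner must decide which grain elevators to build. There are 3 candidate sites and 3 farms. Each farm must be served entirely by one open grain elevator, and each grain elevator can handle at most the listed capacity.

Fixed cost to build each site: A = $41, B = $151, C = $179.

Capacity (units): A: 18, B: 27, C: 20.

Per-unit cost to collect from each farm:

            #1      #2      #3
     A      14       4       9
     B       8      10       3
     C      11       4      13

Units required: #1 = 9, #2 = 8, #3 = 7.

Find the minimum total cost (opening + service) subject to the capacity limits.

Minimum total cost: 317

Open {A, B}: #1→B 8·9=72, #2→A 4·8=32, #3→B 3·7=21.
Loads: A carries 8/18, B carries 16/27. Service 125; fixed 192; total 317.
Next best feasible plan costs 324.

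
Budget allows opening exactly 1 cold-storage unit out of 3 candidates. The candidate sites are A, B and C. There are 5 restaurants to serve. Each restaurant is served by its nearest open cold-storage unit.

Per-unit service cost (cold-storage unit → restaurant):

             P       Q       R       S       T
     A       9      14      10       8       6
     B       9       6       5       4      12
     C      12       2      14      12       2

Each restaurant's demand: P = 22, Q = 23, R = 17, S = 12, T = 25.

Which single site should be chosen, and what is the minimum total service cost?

Choose C only; total service cost 742.

With exactly 1 open, each restaurant uses its cheapest among the chosen.
{C}: P→C 12·22=264, Q→C 2·23=46, R→C 14·17=238, S→C 12·12=144, T→C 2·25=50. Service cost 742.
{B}: service cost 769
{A}: service cost 936
Among all 3 size-1 choices, {C} is lowest.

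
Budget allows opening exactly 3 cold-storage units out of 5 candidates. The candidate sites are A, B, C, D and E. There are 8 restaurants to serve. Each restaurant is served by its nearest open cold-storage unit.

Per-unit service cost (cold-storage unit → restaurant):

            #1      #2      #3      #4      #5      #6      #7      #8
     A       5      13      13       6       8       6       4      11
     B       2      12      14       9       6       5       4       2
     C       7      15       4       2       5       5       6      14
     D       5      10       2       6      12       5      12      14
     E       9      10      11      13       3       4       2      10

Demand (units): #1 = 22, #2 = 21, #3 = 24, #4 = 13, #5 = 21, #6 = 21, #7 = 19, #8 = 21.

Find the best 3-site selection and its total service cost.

With exactly 3 open, each restaurant uses its cheapest among the chosen.
{B, C, E}: #1→B 2·22=44, #2→E 10·21=210, #3→C 4·24=96, #4→C 2·13=26, #5→E 3·21=63, #6→E 4·21=84, #7→E 2·19=38, #8→B 2·21=42. Service cost 603.
{B, D, E}: service cost 607
{B, C, D}: service cost 656
Among all 10 size-3 choices, {B, C, E} is lowest.

Choose B, C and E; total service cost 603.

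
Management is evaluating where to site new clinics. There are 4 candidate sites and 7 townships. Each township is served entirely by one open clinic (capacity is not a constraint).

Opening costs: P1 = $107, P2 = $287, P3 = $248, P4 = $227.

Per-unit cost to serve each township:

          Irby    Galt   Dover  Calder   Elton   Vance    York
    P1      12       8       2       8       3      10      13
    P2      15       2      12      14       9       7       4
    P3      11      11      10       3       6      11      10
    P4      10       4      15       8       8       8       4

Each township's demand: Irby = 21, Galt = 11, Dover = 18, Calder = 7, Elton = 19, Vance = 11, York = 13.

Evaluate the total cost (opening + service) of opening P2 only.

Each township is assigned to its cheapest site among the open ones.
{P2}: Irby→P2 15·21=315, Galt→P2 2·11=22, Dover→P2 12·18=216, Calder→P2 14·7=98, Elton→P2 9·19=171, Vance→P2 7·11=77, York→P2 4·13=52. Service 951; fixed 287; total 1238.

Total cost: 1238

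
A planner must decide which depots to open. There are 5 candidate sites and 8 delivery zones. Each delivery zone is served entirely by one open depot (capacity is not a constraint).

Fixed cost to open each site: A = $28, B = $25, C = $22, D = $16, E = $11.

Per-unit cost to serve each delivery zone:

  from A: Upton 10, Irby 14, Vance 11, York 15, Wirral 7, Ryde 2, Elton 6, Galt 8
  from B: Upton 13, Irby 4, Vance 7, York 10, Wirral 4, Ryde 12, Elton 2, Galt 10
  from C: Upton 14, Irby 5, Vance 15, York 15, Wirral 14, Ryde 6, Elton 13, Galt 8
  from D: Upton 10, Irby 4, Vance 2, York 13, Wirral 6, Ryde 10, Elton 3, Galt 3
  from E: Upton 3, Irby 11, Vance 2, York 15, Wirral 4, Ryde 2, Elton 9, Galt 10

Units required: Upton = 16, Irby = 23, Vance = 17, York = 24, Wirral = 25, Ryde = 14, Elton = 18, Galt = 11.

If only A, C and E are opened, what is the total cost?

Total cost: 942

Each delivery zone is assigned to its cheapest site among the open ones.
{A, C, E}: Upton→E 3·16=48, Irby→C 5·23=115, Vance→E 2·17=34, York→A 15·24=360, Wirral→E 4·25=100, Ryde→A 2·14=28, Elton→A 6·18=108, Galt→A 8·11=88. Service 881; fixed 61; total 942.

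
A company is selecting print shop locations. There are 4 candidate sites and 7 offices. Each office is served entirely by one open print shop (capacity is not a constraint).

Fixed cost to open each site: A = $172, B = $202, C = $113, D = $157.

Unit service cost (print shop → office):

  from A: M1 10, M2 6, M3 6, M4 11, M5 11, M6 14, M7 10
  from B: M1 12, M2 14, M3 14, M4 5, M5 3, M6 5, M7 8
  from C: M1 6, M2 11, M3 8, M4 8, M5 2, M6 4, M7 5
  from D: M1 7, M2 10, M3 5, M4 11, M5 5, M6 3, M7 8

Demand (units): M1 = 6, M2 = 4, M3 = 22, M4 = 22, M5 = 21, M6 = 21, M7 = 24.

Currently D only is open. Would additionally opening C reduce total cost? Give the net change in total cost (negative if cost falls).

Yes — net change −94 (cost falls by 94).

Current service cost with {D}: 794.
Adding C: each office re-picks its cheapest; new service cost 587, saving 207.
Extra fixed cost: 113. Net change = 113 − 207 = -94.
(Totals: 951 → 857.)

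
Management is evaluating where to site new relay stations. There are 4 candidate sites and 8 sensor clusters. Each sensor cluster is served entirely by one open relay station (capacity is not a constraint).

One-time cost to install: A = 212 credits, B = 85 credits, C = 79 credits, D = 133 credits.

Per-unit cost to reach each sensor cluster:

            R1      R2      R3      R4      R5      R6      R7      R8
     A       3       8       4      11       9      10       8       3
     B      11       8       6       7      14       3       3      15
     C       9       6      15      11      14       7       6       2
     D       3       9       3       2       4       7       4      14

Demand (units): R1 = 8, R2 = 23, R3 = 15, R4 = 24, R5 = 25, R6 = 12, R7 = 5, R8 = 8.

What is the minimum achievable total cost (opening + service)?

For any fixed open set, each sensor cluster goes to its cheapest open site; total = fixed + service.
{C, D}: R1→D 3·8=24, R2→C 6·23=138, R3→D 3·15=45, R4→D 2·24=48, R5→D 4·25=100, R6→C 7·12=84, R7→D 4·5=20, R8→C 2·8=16. Service 475; fixed 212; total 687.
{B, C, D}: R1→D 3·8=24, R2→C 6·23=138, R3→D 3·15=45, R4→D 2·24=48, R5→D 4·25=100, R6→B 3·12=36, R7→B 3·5=15, R8→C 2·8=16. Service 422; fixed 297; total 719.
{D}: R1→D 3·8=24, R2→D 9·23=207, R3→D 3·15=45, R4→D 2·24=48, R5→D 4·25=100, R6→D 7·12=84, R7→D 4·5=20, R8→D 14·8=112. Service 640; fixed 133; total 773.
{A, B, C, D}: service 422 + fixed 509 = 931
No other subset beats 687.

Minimum total cost: 687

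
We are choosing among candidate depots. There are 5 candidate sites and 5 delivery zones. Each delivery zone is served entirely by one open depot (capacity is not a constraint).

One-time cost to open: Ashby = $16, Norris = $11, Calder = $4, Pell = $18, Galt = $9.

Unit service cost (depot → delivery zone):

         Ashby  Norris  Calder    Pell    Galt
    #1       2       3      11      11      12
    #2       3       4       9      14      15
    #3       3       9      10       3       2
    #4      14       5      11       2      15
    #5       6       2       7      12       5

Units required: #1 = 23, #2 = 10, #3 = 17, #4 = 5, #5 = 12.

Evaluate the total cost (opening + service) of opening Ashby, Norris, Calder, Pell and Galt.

Total cost: 202

Each delivery zone is assigned to its cheapest site among the open ones.
{Ashby, Norris, Calder, Pell, Galt}: #1→Ashby 2·23=46, #2→Ashby 3·10=30, #3→Galt 2·17=34, #4→Pell 2·5=10, #5→Norris 2·12=24. Service 144; fixed 58; total 202.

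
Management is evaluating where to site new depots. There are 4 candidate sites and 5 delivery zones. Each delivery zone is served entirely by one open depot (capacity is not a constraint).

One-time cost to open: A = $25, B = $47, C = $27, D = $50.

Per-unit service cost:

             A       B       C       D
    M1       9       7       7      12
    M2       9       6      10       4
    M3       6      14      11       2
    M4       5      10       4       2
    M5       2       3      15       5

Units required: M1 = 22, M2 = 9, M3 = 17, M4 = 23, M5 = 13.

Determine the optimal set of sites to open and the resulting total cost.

Open A, C and D; minimum total cost 398.

For any fixed open set, each delivery zone goes to its cheapest open site; total = fixed + service.
{A, C, D}: M1→C 7·22=154, M2→D 4·9=36, M3→D 2·17=34, M4→D 2·23=46, M5→A 2·13=26. Service 296; fixed 102; total 398.
{B, D}: service 309 + fixed 97 = 406
{C, D}: service 335 + fixed 77 = 412
{A, B, C, D}: service 296 + fixed 149 = 445
No other subset beats 398.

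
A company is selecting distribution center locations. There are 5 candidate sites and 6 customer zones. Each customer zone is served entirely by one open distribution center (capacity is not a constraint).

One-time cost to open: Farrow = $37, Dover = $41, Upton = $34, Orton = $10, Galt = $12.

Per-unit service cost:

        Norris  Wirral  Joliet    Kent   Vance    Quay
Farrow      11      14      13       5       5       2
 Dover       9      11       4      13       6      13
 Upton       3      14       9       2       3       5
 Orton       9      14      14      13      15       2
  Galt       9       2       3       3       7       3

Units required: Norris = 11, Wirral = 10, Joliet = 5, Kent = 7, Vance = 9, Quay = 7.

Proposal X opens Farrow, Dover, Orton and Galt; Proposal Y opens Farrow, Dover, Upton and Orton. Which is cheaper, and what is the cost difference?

Proposal X is cheaper by 26.

Proposal X: {Farrow, Dover, Orton, Galt}: Norris→Dover 9·11=99, Wirral→Galt 2·10=20, Joliet→Galt 3·5=15, Kent→Galt 3·7=21, Vance→Farrow 5·9=45, Quay→Farrow 2·7=14. Service 214; fixed 100; total 314.
Proposal Y: {Farrow, Dover, Upton, Orton}: Norris→Upton 3·11=33, Wirral→Dover 11·10=110, Joliet→Dover 4·5=20, Kent→Upton 2·7=14, Vance→Upton 3·9=27, Quay→Farrow 2·7=14. Service 218; fixed 122; total 340.
Difference: |314 − 340| = 26.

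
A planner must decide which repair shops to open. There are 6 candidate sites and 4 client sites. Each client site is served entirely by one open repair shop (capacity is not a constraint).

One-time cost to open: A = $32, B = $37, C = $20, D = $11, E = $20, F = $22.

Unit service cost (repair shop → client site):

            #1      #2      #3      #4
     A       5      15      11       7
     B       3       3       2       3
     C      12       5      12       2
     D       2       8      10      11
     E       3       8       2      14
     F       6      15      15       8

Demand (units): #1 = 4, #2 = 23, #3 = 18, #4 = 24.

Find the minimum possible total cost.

Minimum total cost: 222

For any fixed open set, each client site goes to its cheapest open site; total = fixed + service.
{B, C}: #1→B 3·4=12, #2→B 3·23=69, #3→B 2·18=36, #4→C 2·24=48. Service 165; fixed 57; total 222.
{B}: service 189 + fixed 37 = 226
{B, C, D}: service 161 + fixed 68 = 229
{A, B, C, D, E, F}: service 161 + fixed 142 = 303
No other subset beats 222.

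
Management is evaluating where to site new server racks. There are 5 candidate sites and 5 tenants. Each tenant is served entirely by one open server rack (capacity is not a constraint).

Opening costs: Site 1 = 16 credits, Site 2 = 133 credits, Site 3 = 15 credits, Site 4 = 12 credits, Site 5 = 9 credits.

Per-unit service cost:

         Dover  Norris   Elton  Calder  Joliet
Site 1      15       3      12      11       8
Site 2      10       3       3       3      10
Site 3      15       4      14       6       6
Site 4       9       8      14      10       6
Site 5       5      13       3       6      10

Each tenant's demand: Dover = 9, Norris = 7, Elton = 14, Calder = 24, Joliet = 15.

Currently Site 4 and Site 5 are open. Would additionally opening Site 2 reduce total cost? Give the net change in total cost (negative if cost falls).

Current service cost with {Site 4, Site 5}: 377.
Adding Site 2: each tenant re-picks its cheapest; new service cost 270, saving 107.
Extra fixed cost: 133. Net change = 133 − 107 = 26.
(Totals: 398 → 424.)

No — net change +26 (cost rises by 26).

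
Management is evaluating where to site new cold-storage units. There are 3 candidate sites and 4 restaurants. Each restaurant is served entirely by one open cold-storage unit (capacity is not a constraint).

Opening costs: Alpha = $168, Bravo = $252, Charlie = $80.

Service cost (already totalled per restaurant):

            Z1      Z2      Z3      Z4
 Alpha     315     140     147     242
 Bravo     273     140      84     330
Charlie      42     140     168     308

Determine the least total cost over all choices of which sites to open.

For any fixed open set, each restaurant goes to its cheapest open site; total = fixed + service.
{Charlie}: Z1→Charlie 42, Z2→Charlie 140, Z3→Charlie 168, Z4→Charlie 308. Service 658; fixed 80; total 738.
{Alpha, Charlie}: service 571 + fixed 248 = 819
{Bravo, Charlie}: Z1→Charlie 42, Z2→Bravo 140, Z3→Bravo 84, Z4→Charlie 308. Service 574; fixed 332; total 906.
{Alpha, Bravo, Charlie}: Z1→Charlie 42, Z2→Alpha 140, Z3→Bravo 84, Z4→Alpha 242. Service 508; fixed 500; total 1008.
(All 7 nonempty subsets were checked; Charlie only is lowest.)

Minimum total cost: 738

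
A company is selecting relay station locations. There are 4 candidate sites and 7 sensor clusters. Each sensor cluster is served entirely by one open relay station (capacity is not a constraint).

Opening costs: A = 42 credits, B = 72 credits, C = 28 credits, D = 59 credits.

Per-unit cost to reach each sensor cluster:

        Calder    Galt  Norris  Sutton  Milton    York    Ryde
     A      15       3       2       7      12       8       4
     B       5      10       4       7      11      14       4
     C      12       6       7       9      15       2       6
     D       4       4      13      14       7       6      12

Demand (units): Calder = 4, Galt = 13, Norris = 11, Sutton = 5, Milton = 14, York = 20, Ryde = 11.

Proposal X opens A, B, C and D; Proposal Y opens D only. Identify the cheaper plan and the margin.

Proposal X is cheaper by 195.

Proposal X: {A, B, C, D}: Calder→D 4·4=16, Galt→A 3·13=39, Norris→A 2·11=22, Sutton→A 7·5=35, Milton→D 7·14=98, York→C 2·20=40, Ryde→A 4·11=44. Service 294; fixed 201; total 495.
Proposal Y: {D}: Calder→D 4·4=16, Galt→D 4·13=52, Norris→D 13·11=143, Sutton→D 14·5=70, Milton→D 7·14=98, York→D 6·20=120, Ryde→D 12·11=132. Service 631; fixed 59; total 690.
Difference: |495 − 690| = 195.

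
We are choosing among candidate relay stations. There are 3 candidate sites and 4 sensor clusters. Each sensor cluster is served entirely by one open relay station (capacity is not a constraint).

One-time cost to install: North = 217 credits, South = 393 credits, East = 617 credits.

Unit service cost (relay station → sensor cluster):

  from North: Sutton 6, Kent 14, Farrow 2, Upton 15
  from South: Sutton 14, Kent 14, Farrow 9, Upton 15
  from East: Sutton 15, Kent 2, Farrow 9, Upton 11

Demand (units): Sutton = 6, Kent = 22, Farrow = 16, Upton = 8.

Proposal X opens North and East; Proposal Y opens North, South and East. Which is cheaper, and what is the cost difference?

Proposal X is cheaper by 393.

Proposal X: {North, East}: Sutton→North 6·6=36, Kent→East 2·22=44, Farrow→North 2·16=32, Upton→East 11·8=88. Service 200; fixed 834; total 1034.
Proposal Y: {North, South, East}: Sutton→North 6·6=36, Kent→East 2·22=44, Farrow→North 2·16=32, Upton→East 11·8=88. Service 200; fixed 1227; total 1427.
Difference: |1034 − 1427| = 393.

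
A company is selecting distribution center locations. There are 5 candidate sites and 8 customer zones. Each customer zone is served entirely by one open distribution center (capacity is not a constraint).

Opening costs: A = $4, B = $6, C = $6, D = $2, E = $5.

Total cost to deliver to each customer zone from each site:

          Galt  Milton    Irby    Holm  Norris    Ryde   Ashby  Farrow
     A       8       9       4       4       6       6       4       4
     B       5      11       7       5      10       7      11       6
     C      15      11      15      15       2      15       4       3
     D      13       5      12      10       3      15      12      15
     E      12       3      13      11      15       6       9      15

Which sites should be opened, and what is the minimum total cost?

Open A and D; minimum total cost 44.

For any fixed open set, each customer zone goes to its cheapest open site; total = fixed + service.
{A, D}: Galt→A 8, Milton→D 5, Irby→A 4, Holm→A 4, Norris→D 3, Ryde→A 6, Ashby→A 4, Farrow→A 4. Service 38; fixed 6; total 44.
{A, B, D}: service 35 + fixed 12 = 47
{A, D, E}: service 36 + fixed 11 = 47
{A, B, C, D, E}: Galt→B 5, Milton→E 3, Irby→A 4, Holm→A 4, Norris→C 2, Ryde→A 6, Ashby→A 4, Farrow→C 3. Service 31; fixed 23; total 54.
No other subset beats 44.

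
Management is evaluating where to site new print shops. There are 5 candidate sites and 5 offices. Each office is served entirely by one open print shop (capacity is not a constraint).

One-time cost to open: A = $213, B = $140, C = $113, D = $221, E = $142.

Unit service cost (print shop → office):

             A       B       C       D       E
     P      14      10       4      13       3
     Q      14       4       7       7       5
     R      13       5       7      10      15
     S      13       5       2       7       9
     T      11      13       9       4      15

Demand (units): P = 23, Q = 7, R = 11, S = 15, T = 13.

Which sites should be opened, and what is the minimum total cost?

Open C only; minimum total cost 478.

For any fixed open set, each office goes to its cheapest open site; total = fixed + service.
{C}: P→C 4·23=92, Q→C 7·7=49, R→C 7·11=77, S→C 2·15=30, T→C 9·13=117. Service 365; fixed 113; total 478.
{B, C}: service 322 + fixed 253 = 575
{C, E}: P→E 3·23=69, Q→E 5·7=35, R→C 7·11=77, S→C 2·15=30, T→C 9·13=117. Service 328; fixed 255; total 583.
{A, B, C, D, E}: service 234 + fixed 829 = 1063
No other subset beats 478.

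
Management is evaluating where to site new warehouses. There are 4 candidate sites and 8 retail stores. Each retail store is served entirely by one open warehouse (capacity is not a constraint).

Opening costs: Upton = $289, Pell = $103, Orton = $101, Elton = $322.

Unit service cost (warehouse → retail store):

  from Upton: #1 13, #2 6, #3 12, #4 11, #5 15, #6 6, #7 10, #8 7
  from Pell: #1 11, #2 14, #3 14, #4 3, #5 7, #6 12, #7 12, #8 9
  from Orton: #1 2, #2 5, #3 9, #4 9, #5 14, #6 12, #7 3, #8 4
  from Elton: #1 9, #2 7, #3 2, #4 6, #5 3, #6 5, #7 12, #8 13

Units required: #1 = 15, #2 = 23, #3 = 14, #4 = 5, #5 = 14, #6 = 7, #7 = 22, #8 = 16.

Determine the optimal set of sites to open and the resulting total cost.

For any fixed open set, each retail store goes to its cheapest open site; total = fixed + service.
{Pell, Orton}: #1→Orton 2·15=30, #2→Orton 5·23=115, #3→Orton 9·14=126, #4→Pell 3·5=15, #5→Pell 7·14=98, #6→Pell 12·7=84, #7→Orton 3·22=66, #8→Orton 4·16=64. Service 598; fixed 204; total 802.
{Orton}: #1→Orton 2·15=30, #2→Orton 5·23=115, #3→Orton 9·14=126, #4→Orton 9·5=45, #5→Orton 14·14=196, #6→Orton 12·7=84, #7→Orton 3·22=66, #8→Orton 4·16=64. Service 726; fixed 101; total 827.
{Orton, Elton}: service 410 + fixed 423 = 833
{Upton, Pell, Orton, Elton}: service 395 + fixed 815 = 1210
No other subset beats 802.

Open Pell and Orton; minimum total cost 802.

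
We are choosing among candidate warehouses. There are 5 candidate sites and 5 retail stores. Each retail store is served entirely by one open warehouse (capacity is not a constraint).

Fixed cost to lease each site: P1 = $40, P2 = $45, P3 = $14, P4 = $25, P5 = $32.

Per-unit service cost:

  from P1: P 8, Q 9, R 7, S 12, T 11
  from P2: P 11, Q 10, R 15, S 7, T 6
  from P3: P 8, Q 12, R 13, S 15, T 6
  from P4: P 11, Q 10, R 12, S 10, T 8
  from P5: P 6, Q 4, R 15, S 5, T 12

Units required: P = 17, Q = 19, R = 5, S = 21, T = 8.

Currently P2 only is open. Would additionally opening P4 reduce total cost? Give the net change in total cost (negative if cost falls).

Current service cost with {P2}: 647.
Adding P4: each retail store re-picks its cheapest; new service cost 632, saving 15.
Extra fixed cost: 25. Net change = 25 − 15 = 10.
(Totals: 692 → 702.)

No — net change +10 (cost rises by 10).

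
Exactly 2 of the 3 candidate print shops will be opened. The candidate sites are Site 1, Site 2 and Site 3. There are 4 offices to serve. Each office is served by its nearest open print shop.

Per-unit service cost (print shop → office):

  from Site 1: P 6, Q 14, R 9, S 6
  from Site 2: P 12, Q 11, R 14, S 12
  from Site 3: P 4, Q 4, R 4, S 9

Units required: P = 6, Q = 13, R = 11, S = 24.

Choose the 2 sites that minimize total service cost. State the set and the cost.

With exactly 2 open, each office uses its cheapest among the chosen.
{Site 1, Site 3}: P→Site 3 4·6=24, Q→Site 3 4·13=52, R→Site 3 4·11=44, S→Site 1 6·24=144. Service cost 264.
{Site 2, Site 3}: service cost 336
{Site 1, Site 2}: service cost 422
Among all 3 size-2 choices, {Site 1, Site 3} is lowest.

Choose Site 1 and Site 3; total service cost 264.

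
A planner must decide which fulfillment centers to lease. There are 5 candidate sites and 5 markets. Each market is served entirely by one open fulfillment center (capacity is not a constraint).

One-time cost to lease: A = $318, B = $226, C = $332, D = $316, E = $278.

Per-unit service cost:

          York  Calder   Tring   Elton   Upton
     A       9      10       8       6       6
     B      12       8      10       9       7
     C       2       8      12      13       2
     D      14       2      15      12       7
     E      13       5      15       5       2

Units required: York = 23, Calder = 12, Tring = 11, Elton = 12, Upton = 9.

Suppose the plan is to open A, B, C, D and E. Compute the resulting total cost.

Total cost: 1706

Each market is assigned to its cheapest site among the open ones.
{A, B, C, D, E}: York→C 2·23=46, Calder→D 2·12=24, Tring→A 8·11=88, Elton→E 5·12=60, Upton→C 2·9=18. Service 236; fixed 1470; total 1706.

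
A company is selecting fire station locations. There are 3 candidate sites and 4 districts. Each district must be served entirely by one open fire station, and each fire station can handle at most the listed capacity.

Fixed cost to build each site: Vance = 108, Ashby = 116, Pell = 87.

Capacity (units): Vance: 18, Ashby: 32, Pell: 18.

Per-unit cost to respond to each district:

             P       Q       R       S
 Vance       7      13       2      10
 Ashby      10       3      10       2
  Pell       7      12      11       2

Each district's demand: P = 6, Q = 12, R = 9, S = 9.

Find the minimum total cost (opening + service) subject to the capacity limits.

Open {Vance, Ashby}: P→Vance 7·6=42, Q→Ashby 3·12=36, R→Vance 2·9=18, S→Ashby 2·9=18.
Loads: Vance carries 15/18, Ashby carries 21/32. Service 114; fixed 224; total 338.
Next best feasible plan costs 356.

Minimum total cost: 338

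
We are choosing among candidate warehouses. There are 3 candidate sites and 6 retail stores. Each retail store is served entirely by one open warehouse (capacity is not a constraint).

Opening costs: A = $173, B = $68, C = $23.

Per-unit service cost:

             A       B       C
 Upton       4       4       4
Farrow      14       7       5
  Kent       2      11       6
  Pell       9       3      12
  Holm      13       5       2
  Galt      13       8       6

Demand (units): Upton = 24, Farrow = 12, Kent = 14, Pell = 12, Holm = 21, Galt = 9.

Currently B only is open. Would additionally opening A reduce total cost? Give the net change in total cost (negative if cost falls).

Current service cost with {B}: 547.
Adding A: each retail store re-picks its cheapest; new service cost 421, saving 126.
Extra fixed cost: 173. Net change = 173 − 126 = 47.
(Totals: 615 → 662.)

No — net change +47 (cost rises by 47).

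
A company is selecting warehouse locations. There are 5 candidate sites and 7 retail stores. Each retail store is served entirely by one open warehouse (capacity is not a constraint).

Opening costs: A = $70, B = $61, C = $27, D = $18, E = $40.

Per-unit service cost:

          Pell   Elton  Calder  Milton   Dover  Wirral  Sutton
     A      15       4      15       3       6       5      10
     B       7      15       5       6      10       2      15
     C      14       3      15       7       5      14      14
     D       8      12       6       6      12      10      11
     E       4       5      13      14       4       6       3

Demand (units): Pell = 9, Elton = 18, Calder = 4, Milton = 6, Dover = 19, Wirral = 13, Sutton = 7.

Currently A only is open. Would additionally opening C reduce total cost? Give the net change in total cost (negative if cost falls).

Current service cost with {A}: 534.
Adding C: each retail store re-picks its cheapest; new service cost 488, saving 46.
Extra fixed cost: 27. Net change = 27 − 46 = -19.
(Totals: 604 → 585.)

Yes — net change −19 (cost falls by 19).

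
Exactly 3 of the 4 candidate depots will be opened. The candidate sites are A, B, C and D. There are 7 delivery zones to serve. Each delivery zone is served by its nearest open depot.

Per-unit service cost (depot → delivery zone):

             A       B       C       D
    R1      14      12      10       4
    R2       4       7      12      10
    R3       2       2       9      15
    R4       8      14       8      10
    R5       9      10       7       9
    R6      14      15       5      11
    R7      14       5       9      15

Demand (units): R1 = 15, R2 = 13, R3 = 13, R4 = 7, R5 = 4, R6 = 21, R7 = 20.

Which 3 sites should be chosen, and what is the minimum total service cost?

With exactly 3 open, each delivery zone uses its cheapest among the chosen.
{B, C, D}: R1→D 4·15=60, R2→B 7·13=91, R3→B 2·13=26, R4→C 8·7=56, R5→C 7·4=28, R6→C 5·21=105, R7→B 5·20=100. Service cost 466.
{A, C, D}: service cost 507
{A, B, C}: service cost 517
Among all 4 size-3 choices, {B, C, D} is lowest.

Choose B, C and D; total service cost 466.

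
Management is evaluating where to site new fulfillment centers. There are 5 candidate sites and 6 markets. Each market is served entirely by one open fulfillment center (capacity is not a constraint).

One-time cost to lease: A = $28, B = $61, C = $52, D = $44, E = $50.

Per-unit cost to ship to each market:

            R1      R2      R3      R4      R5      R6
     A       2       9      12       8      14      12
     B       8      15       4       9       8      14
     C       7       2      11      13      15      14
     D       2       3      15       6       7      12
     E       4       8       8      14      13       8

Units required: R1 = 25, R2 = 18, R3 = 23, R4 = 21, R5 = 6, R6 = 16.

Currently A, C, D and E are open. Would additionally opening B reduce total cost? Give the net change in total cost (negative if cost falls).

Current service cost with {A, C, D, E}: 566.
Adding B: each market re-picks its cheapest; new service cost 474, saving 92.
Extra fixed cost: 61. Net change = 61 − 92 = -31.
(Totals: 740 → 709.)

Yes — net change −31 (cost falls by 31).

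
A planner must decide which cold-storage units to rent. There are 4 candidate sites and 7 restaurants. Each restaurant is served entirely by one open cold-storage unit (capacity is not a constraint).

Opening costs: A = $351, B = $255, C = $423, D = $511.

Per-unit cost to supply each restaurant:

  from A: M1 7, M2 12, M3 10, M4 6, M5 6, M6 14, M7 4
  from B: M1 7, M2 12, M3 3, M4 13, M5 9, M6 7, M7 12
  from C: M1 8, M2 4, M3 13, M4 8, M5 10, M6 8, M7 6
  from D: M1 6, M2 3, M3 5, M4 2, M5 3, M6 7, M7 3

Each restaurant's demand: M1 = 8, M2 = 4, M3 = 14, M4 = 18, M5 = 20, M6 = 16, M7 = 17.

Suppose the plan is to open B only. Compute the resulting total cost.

Each restaurant is assigned to its cheapest site among the open ones.
{B}: M1→B 7·8=56, M2→B 12·4=48, M3→B 3·14=42, M4→B 13·18=234, M5→B 9·20=180, M6→B 7·16=112, M7→B 12·17=204. Service 876; fixed 255; total 1131.

Total cost: 1131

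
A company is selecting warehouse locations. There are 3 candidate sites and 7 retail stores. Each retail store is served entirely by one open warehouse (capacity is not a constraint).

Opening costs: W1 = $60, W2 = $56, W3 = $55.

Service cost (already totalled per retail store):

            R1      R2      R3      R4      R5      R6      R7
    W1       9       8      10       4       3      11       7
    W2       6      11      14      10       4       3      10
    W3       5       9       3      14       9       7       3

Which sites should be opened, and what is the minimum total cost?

For any fixed open set, each retail store goes to its cheapest open site; total = fixed + service.
{W3}: R1→W3 5, R2→W3 9, R3→W3 3, R4→W3 14, R5→W3 9, R6→W3 7, R7→W3 3. Service 50; fixed 55; total 105.
{W1}: R1→W1 9, R2→W1 8, R3→W1 10, R4→W1 4, R5→W1 3, R6→W1 11, R7→W1 7. Service 52; fixed 60; total 112.
{W2}: R1→W2 6, R2→W2 11, R3→W2 14, R4→W2 10, R5→W2 4, R6→W2 3, R7→W2 10. Service 58; fixed 56; total 114.
{W1, W2, W3}: service 29 + fixed 171 = 200
(All 7 nonempty subsets were checked; W3 only is lowest.)

Open W3 only; minimum total cost 105.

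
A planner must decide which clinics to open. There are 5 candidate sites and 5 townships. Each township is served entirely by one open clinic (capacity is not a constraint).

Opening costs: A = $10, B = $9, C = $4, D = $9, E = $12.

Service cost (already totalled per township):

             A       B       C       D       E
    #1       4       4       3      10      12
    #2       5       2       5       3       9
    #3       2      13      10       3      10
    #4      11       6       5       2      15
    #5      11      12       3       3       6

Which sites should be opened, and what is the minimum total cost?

For any fixed open set, each township goes to its cheapest open site; total = fixed + service.
{C, D}: #1→C 3, #2→D 3, #3→D 3, #4→D 2, #5→C 3. Service 14; fixed 13; total 27.
{C}: #1→C 3, #2→C 5, #3→C 10, #4→C 5, #5→C 3. Service 26; fixed 4; total 30.
{D}: service 21 + fixed 9 = 30
{A, B, C, D, E}: #1→C 3, #2→B 2, #3→A 2, #4→D 2, #5→C 3. Service 12; fixed 44; total 56.
No other subset beats 27.

Open C and D; minimum total cost 27.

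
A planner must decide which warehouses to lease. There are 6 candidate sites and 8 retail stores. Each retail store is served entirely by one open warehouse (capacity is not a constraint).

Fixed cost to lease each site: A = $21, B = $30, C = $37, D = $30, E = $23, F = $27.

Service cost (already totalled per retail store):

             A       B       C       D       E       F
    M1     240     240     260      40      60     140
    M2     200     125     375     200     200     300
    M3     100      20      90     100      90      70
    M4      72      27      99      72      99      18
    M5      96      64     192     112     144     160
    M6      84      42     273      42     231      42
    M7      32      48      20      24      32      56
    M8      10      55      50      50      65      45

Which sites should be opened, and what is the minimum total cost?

For any fixed open set, each retail store goes to its cheapest open site; total = fixed + service.
{A, B, D}: M1→D 40, M2→B 125, M3→B 20, M4→B 27, M5→B 64, M6→B 42, M7→D 24, M8→A 10. Service 352; fixed 81; total 433.
{A, B, D, F}: M1→D 40, M2→B 125, M3→B 20, M4→F 18, M5→B 64, M6→B 42, M7→D 24, M8→A 10. Service 343; fixed 108; total 451.
{B, D}: M1→D 40, M2→B 125, M3→B 20, M4→B 27, M5→B 64, M6→B 42, M7→D 24, M8→D 50. Service 392; fixed 60; total 452.
{A, B, C, D, E, F}: service 339 + fixed 168 = 507
No other subset beats 433.

Open A, B and D; minimum total cost 433.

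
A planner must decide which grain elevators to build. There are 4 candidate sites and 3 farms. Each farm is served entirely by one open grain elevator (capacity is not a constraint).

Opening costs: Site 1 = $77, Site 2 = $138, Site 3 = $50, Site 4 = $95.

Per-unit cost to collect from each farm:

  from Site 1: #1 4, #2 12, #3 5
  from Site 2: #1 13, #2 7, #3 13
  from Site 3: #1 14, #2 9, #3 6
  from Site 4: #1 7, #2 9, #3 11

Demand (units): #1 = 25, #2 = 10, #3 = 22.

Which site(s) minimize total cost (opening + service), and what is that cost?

Open Site 1 only; minimum total cost 407.

For any fixed open set, each farm goes to its cheapest open site; total = fixed + service.
{Site 1}: #1→Site 1 4·25=100, #2→Site 1 12·10=120, #3→Site 1 5·22=110. Service 330; fixed 77; total 407.
{Site 1, Site 3}: service 300 + fixed 127 = 427
{Site 1, Site 4}: service 300 + fixed 172 = 472
{Site 1, Site 2, Site 3, Site 4}: service 280 + fixed 360 = 640
(All 15 nonempty subsets were checked; Site 1 only is lowest.)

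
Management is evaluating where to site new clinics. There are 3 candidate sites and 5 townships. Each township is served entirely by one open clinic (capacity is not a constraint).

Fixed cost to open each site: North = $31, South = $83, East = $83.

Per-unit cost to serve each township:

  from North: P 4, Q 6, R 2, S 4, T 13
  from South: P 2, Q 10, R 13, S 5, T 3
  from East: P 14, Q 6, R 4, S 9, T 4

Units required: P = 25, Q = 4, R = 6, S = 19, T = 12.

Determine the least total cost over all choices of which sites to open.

For any fixed open set, each township goes to its cheapest open site; total = fixed + service.
{North, South}: P→South 2·25=50, Q→North 6·4=24, R→North 2·6=12, S→North 4·19=76, T→South 3·12=36. Service 198; fixed 114; total 312.
{North, East}: service 260 + fixed 114 = 374
{South}: P→South 2·25=50, Q→South 10·4=40, R→South 13·6=78, S→South 5·19=95, T→South 3·12=36. Service 299; fixed 83; total 382.
{North, South, East}: P→South 2·25=50, Q→North 6·4=24, R→North 2·6=12, S→North 4·19=76, T→South 3·12=36. Service 198; fixed 197; total 395.
No other subset beats 312.

Minimum total cost: 312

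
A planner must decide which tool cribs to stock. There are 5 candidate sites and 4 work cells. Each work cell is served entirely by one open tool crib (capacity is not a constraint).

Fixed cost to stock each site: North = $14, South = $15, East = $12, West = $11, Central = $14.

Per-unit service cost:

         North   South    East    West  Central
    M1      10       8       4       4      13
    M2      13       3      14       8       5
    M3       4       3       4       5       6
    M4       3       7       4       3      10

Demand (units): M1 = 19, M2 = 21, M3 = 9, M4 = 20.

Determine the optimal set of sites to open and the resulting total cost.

For any fixed open set, each work cell goes to its cheapest open site; total = fixed + service.
{South, West}: M1→West 4·19=76, M2→South 3·21=63, M3→South 3·9=27, M4→West 3·20=60. Service 226; fixed 26; total 252.
{South, East, West}: service 226 + fixed 38 = 264
{North, South, West}: service 226 + fixed 40 = 266
{North, South, East, West, Central}: service 226 + fixed 66 = 292
No other subset beats 252.

Open South and West; minimum total cost 252.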